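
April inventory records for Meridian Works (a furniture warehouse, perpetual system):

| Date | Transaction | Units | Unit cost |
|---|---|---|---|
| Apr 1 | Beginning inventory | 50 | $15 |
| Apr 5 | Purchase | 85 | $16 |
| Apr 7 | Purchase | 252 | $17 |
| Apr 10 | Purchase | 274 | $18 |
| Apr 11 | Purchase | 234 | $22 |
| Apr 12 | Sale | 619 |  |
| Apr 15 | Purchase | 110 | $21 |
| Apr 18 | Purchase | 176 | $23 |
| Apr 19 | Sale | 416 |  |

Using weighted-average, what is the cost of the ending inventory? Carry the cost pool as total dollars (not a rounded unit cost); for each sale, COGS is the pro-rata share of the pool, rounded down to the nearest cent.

Ending inventory = $2,971.51

After Apr 1: 50 on hand, pool $750.00 (≈ $15.0000 each)
After Apr 5: 135 on hand, pool $2,110.00 (≈ $15.6296 each)
After Apr 7: 387 on hand, pool $6,394.00 (≈ $16.5220 each)
After Apr 10: 661 on hand, pool $11,326.00 (≈ $17.1346 each)
After Apr 11: 895 on hand, pool $16,474.00 (≈ $18.4067 each)
Apr 12, sell 619: 619/895 × $16,474.00 → $11,393.74
After Apr 15: 386 on hand, pool $7,390.26 (≈ $19.1458 each)
After Apr 18: 562 on hand, pool $11,438.26 (≈ $20.3528 each)
Apr 19, sell 416: 416/562 × $11,438.26 → $8,466.75
Total COGS = $11,393.74 + $8,466.75 = $19,860.49
Ending inventory (cost pool remaining) = $2,971.51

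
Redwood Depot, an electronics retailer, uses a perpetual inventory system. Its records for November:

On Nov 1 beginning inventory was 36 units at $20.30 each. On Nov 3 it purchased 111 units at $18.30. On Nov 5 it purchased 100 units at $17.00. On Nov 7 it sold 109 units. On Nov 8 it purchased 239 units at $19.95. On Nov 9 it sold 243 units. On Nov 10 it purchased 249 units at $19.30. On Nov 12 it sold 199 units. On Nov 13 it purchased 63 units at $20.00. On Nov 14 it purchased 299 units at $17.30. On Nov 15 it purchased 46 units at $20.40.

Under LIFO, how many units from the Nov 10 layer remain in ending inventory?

Nov 7, 109 sold [LIFO — newest first]: 100 @ $17.00 + 9 @ $18.30 = $1,864.70
Nov 9, 243 sold [LIFO — newest first]: 239 @ $19.95 + 4 @ $18.30 = $4,841.25
Nov 12, 199 sold [LIFO — newest first]: 199 @ $19.30 = $3,840.70
Total COGS = $1,864.70 + $4,841.25 + $3,840.70 = $10,546.65
Ending inventory: 36 @ $20.30 + 98 @ $18.30 + 50 @ $19.30 + 63 @ $20.00 + 299 @ $17.30 + 46 @ $20.40 = $10,860.30

50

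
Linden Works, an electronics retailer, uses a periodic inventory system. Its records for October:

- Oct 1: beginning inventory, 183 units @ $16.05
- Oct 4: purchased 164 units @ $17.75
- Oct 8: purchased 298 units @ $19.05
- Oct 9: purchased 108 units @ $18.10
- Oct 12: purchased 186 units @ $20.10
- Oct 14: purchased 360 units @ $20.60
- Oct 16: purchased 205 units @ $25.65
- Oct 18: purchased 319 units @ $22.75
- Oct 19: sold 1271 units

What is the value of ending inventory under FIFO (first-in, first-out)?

Oct 19, 1271 sold [FIFO — oldest first]: 183 @ $16.05 + 164 @ $17.75 + 298 @ $19.05 + 108 @ $18.10 + 186 @ $20.10 + 332 @ $20.60 = $24,057.65
Ending inventory: 28 @ $20.60 + 205 @ $25.65 + 319 @ $22.75 = $13,092.30
Check: goods available $37,149.95 = COGS $24,057.65 + ending $13,092.30

Ending inventory = $13,092.30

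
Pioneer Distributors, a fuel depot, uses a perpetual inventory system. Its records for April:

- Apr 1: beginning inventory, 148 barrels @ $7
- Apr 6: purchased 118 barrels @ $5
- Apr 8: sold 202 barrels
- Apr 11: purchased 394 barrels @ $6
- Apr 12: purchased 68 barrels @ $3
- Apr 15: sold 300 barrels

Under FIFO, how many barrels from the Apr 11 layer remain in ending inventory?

Apr 8, 202 sold [FIFO — oldest first]: 148 @ $7 + 54 @ $5 = $1,306
Apr 15, 300 sold [FIFO — oldest first]: 64 @ $5 + 236 @ $6 = $1,736
Total COGS = $1,306 + $1,736 = $3,042
Ending inventory: 158 @ $6 + 68 @ $3 = $1,152

158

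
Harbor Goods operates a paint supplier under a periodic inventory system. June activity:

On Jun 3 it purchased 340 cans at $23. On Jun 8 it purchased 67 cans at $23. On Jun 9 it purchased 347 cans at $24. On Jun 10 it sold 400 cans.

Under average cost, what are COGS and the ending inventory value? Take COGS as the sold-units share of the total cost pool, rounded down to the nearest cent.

COGS = $9,384.08; ending inventory = $8,304.92

Jun 10, sell 400: 400/754 × $17,689.00 → $9,384.08
Ending inventory (cost pool remaining) = $8,304.92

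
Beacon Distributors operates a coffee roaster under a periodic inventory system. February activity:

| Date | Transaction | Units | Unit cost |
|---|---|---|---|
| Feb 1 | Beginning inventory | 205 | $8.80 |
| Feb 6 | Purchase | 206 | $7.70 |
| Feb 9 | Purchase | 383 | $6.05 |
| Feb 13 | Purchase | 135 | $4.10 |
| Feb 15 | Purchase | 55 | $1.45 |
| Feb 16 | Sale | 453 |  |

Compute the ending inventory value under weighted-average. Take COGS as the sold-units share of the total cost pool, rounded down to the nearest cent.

Feb 16, sell 453: 453/984 × $6,340.60 → $2,918.99
Ending inventory (cost pool remaining) = $3,421.61
Check: goods available $6,340.60 = COGS $2,918.99 + ending $3,421.61

Ending inventory = $3,421.61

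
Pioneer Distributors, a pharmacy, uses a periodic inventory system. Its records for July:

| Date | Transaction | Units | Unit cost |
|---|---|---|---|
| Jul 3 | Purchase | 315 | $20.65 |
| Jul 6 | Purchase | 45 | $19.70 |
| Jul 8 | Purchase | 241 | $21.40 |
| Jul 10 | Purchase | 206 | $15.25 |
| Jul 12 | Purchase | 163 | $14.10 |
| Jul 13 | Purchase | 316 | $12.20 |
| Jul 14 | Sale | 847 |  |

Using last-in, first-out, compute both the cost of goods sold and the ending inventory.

COGS = $12,761.80; ending inventory = $9,081.85

Jul 14, 847 sold [LIFO — newest first]: 316 @ $12.20 + 163 @ $14.10 + 206 @ $15.25 + 162 @ $21.40 = $12,761.80
Ending inventory: 315 @ $20.65 + 45 @ $19.70 + 79 @ $21.40 = $9,081.85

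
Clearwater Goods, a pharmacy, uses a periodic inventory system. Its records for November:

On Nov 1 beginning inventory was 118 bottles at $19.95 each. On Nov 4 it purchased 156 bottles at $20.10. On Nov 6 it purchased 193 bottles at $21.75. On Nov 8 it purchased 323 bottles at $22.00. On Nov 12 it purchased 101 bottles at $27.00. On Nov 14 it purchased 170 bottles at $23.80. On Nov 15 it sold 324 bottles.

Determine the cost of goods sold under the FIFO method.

Nov 15, 324 sold [FIFO — oldest first]: 118 @ $19.95 + 156 @ $20.10 + 50 @ $21.75 = $6,577.20
Ending inventory: 143 @ $21.75 + 323 @ $22.00 + 101 @ $27.00 + 170 @ $23.80 = $16,989.25
Check: goods available $23,566.45 = COGS $6,577.20 + ending $16,989.25

COGS = $6,577.20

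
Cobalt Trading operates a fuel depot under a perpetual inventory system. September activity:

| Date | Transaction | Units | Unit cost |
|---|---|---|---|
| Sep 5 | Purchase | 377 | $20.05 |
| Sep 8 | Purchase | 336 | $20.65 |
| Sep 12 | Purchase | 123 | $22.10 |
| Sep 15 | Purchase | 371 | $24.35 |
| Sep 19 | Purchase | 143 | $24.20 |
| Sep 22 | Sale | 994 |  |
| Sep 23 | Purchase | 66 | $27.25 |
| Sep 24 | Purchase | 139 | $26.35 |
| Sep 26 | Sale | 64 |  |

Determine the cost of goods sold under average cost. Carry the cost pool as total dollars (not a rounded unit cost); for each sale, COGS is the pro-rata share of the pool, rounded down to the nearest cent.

After Sep 5: 377 on hand, pool $7,558.85 (≈ $20.0500 each)
After Sep 8: 713 on hand, pool $14,497.25 (≈ $20.3327 each)
After Sep 12: 836 on hand, pool $17,215.55 (≈ $20.5928 each)
After Sep 15: 1207 on hand, pool $26,249.40 (≈ $21.7476 each)
After Sep 19: 1350 on hand, pool $29,710.00 (≈ $22.0074 each)
Sep 22, sell 994: 994/1350 × $29,710.00 → $21,875.36
After Sep 23: 422 on hand, pool $9,633.14 (≈ $22.8273 each)
After Sep 24: 561 on hand, pool $13,295.79 (≈ $23.7002 each)
Sep 26, sell 64: 64/561 × $13,295.79 → $1,516.81
Total COGS = $21,875.36 + $1,516.81 = $23,392.17
Ending inventory (cost pool remaining) = $11,778.98

COGS = $23,392.17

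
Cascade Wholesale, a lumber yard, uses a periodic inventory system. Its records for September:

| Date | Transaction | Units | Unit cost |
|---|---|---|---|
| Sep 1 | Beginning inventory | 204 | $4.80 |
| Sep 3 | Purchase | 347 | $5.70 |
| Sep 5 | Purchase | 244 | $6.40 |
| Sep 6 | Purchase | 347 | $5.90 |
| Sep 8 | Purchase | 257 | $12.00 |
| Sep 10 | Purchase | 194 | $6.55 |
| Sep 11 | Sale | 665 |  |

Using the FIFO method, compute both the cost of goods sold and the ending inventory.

Sep 11, 665 sold [FIFO — oldest first]: 204 @ $4.80 + 347 @ $5.70 + 114 @ $6.40 = $3,686.70
Ending inventory: 130 @ $6.40 + 347 @ $5.90 + 257 @ $12.00 + 194 @ $6.55 = $7,234.00
Check: goods available $10,920.70 = COGS $3,686.70 + ending $7,234.00

COGS = $3,686.70; ending inventory = $7,234.00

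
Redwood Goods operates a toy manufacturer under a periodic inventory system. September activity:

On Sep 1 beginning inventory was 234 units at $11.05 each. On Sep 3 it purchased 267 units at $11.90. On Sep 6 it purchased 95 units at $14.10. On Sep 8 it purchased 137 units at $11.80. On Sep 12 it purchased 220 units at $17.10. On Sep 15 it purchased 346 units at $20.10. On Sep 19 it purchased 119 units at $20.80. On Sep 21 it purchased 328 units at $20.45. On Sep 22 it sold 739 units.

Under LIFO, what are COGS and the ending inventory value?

Sep 22, 739 sold [LIFO — newest first]: 328 @ $20.45 + 119 @ $20.80 + 292 @ $20.10 = $15,052.00
Ending inventory: 234 @ $11.05 + 267 @ $11.90 + 95 @ $14.10 + 137 @ $11.80 + 220 @ $17.10 + 54 @ $20.10 = $13,566.50

COGS = $15,052.00; ending inventory = $13,566.50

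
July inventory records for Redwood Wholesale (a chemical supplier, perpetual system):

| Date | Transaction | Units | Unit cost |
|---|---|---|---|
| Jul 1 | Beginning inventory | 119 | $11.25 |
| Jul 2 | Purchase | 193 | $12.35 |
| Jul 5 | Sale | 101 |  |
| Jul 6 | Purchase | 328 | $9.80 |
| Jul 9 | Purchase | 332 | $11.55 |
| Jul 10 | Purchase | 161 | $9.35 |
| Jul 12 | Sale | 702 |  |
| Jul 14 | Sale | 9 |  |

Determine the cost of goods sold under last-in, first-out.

Jul 5, 101 sold [LIFO — newest first]: 101 @ $12.35 = $1,247.35
Jul 12, 702 sold [LIFO — newest first]: 161 @ $9.35 + 332 @ $11.55 + 209 @ $9.80 = $7,388.15
Jul 14, 9 sold [LIFO — newest first]: 9 @ $9.80 = $88.20
Total COGS = $1,247.35 + $7,388.15 + $88.20 = $8,723.70
Ending inventory: 119 @ $11.25 + 92 @ $12.35 + 110 @ $9.80 = $3,552.95

COGS = $8,723.70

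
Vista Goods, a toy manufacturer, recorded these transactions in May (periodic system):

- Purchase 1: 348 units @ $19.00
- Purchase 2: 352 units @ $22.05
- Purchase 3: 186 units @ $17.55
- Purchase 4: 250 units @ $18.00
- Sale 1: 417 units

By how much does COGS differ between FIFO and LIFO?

$702.60

FIFO COGS: 348 @ $19.00 + 69 @ $22.05 = $8,133.45
LIFO COGS: 250 @ $18.00 + 167 @ $17.55 = $7,430.85
Difference = |$8,133.45 − $7,430.85| = $702.60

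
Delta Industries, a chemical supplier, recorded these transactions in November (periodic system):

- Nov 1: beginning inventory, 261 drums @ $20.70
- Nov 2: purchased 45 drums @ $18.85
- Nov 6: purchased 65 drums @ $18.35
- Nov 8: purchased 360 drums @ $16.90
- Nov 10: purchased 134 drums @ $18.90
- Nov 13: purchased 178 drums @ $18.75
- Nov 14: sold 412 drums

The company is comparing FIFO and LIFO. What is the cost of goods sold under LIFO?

COGS = $7,560.10

FIFO COGS: 261 @ $20.70 + 45 @ $18.85 + 65 @ $18.35 + 41 @ $16.90 = $8,136.60
LIFO COGS: 178 @ $18.75 + 134 @ $18.90 + 100 @ $16.90 = $7,560.10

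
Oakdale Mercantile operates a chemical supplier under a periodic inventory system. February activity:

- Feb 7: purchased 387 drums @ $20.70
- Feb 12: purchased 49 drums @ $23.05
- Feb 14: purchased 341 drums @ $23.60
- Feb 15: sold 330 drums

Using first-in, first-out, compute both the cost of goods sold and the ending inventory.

Feb 15, 330 sold [FIFO — oldest first]: 330 @ $20.70 = $6,831.00
Ending inventory: 57 @ $20.70 + 49 @ $23.05 + 341 @ $23.60 = $10,356.95

COGS = $6,831.00; ending inventory = $10,356.95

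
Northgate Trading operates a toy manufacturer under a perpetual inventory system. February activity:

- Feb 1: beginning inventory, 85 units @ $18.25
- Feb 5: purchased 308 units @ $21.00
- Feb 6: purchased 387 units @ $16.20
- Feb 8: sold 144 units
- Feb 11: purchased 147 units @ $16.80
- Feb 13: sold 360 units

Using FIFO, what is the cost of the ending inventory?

Feb 8, 144 sold [FIFO — oldest first]: 85 @ $18.25 + 59 @ $21.00 = $2,790.25
Feb 13, 360 sold [FIFO — oldest first]: 249 @ $21.00 + 111 @ $16.20 = $7,027.20
Total COGS = $2,790.25 + $7,027.20 = $9,817.45
Ending inventory: 276 @ $16.20 + 147 @ $16.80 = $6,940.80

Ending inventory = $6,940.80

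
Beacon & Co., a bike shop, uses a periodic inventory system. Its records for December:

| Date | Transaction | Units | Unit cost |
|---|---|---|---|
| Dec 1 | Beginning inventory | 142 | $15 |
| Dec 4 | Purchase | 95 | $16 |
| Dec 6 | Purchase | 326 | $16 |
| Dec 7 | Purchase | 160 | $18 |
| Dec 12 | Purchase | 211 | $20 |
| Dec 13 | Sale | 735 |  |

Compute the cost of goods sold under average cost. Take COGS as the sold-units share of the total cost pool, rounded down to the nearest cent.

Dec 13, sell 735: 735/934 × $15,966.00 → $12,564.25
Ending inventory (cost pool remaining) = $3,401.75

COGS = $12,564.25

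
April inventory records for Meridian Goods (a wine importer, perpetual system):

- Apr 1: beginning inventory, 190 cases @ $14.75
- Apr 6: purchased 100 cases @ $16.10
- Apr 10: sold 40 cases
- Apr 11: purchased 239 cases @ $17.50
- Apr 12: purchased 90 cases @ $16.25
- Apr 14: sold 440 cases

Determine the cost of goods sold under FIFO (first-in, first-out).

COGS = $7,737.50

Apr 10, 40 sold [FIFO — oldest first]: 40 @ $14.75 = $590.00
Apr 14, 440 sold [FIFO — oldest first]: 150 @ $14.75 + 100 @ $16.10 + 190 @ $17.50 = $7,147.50
Total COGS = $590.00 + $7,147.50 = $7,737.50
Ending inventory: 49 @ $17.50 + 90 @ $16.25 = $2,320.00
Check: goods available $10,057.50 = COGS $7,737.50 + ending $2,320.00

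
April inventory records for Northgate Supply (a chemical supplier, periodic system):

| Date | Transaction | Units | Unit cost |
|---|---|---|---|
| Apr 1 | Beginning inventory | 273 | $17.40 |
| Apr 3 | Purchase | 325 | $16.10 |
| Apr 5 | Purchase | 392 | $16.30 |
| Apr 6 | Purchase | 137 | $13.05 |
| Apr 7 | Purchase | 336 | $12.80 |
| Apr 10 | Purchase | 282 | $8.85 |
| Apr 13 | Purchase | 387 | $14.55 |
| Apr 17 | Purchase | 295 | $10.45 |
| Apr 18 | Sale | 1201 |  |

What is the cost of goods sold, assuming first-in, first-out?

Apr 18, 1201 sold [FIFO — oldest first]: 273 @ $17.40 + 325 @ $16.10 + 392 @ $16.30 + 137 @ $13.05 + 74 @ $12.80 = $19,107.35
Ending inventory: 262 @ $12.80 + 282 @ $8.85 + 387 @ $14.55 + 295 @ $10.45 = $14,562.90

COGS = $19,107.35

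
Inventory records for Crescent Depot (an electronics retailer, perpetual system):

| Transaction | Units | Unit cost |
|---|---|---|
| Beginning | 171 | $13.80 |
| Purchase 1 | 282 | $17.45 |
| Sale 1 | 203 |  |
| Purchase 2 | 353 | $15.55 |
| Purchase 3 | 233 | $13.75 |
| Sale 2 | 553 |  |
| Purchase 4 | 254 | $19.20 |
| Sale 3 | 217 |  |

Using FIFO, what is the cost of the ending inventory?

Ending inventory = $5,784.30

Sale 1 (203) [FIFO — oldest first]: 171 @ $13.80 + 32 @ $17.45 = $2,918.20
Sale 2 (553) [FIFO — oldest first]: 250 @ $17.45 + 303 @ $15.55 = $9,074.15
Sale 3 (217) [FIFO — oldest first]: 50 @ $15.55 + 167 @ $13.75 = $3,073.75
Total COGS = $2,918.20 + $9,074.15 + $3,073.75 = $15,066.10
Ending inventory: 66 @ $13.75 + 254 @ $19.20 = $5,784.30
Check: goods available $20,850.40 = COGS $15,066.10 + ending $5,784.30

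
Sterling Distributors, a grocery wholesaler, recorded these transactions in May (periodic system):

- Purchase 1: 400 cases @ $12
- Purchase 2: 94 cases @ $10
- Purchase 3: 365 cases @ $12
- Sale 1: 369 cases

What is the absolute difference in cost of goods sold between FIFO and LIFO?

$8

FIFO COGS: 369 @ $12 = $4,428
LIFO COGS: 365 @ $12 + 4 @ $10 = $4,420
Difference = |$4,428 − $4,420| = $8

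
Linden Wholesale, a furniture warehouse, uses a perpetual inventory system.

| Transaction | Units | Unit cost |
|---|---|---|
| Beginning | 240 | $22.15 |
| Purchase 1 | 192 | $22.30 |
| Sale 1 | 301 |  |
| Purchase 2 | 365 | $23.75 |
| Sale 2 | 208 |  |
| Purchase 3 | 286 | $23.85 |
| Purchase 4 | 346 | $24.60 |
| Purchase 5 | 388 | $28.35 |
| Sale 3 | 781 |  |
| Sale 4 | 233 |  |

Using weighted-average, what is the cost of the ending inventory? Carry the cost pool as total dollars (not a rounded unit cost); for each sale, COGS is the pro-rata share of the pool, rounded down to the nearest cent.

Ending inventory = $7,430.00

After Beginning: 240 on hand, pool $5,316.00 (≈ $22.1500 each)
After Purchase 1: 432 on hand, pool $9,597.60 (≈ $22.2167 each)
Sale 1, sell 301: 301/432 × $9,597.60 → $6,687.21
After Purchase 2: 496 on hand, pool $11,579.14 (≈ $23.3450 each)
Sale 2, sell 208: 208/496 × $11,579.14 → $4,855.76
After Purchase 3: 574 on hand, pool $13,544.48 (≈ $23.5967 each)
After Purchase 4: 920 on hand, pool $22,056.08 (≈ $23.9740 each)
After Purchase 5: 1308 on hand, pool $33,055.88 (≈ $25.2721 each)
Sale 3, sell 781: 781/1308 × $33,055.88 → $19,737.49
Sale 4, sell 233: 233/527 × $13,318.39 → $5,888.39
Total COGS = $6,687.21 + $4,855.76 + $19,737.49 + $5,888.39 = $37,168.85
Ending inventory (cost pool remaining) = $7,430.00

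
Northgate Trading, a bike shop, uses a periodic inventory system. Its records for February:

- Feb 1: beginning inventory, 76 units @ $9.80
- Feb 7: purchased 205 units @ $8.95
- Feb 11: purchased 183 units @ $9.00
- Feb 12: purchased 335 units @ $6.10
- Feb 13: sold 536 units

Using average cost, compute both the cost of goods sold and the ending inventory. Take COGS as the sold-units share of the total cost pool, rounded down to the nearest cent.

Feb 13, sell 536: 536/799 × $6,270.05 → $4,206.19
Ending inventory (cost pool remaining) = $2,063.86
Check: goods available $6,270.05 = COGS $4,206.19 + ending $2,063.86

COGS = $4,206.19; ending inventory = $2,063.86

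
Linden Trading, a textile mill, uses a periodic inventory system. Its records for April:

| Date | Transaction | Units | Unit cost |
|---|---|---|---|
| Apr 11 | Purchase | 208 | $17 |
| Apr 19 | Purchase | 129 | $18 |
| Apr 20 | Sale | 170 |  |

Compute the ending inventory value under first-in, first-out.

Apr 20, 170 sold [FIFO — oldest first]: 170 @ $17 = $2,890
Ending inventory: 38 @ $17 + 129 @ $18 = $2,968

Ending inventory = $2,968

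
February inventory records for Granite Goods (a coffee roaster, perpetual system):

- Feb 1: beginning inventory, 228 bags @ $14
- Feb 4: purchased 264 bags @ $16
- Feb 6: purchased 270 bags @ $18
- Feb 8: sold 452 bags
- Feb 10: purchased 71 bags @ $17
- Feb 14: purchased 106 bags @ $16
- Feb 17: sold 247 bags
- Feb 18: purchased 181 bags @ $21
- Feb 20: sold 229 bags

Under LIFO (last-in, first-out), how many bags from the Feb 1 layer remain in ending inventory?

192

Feb 8, 452 sold [LIFO — newest first]: 270 @ $18 + 182 @ $16 = $7,772
Feb 17, 247 sold [LIFO — newest first]: 106 @ $16 + 71 @ $17 + 70 @ $16 = $4,023
Feb 20, 229 sold [LIFO — newest first]: 181 @ $21 + 12 @ $16 + 36 @ $14 = $4,497
Total COGS = $7,772 + $4,023 + $4,497 = $16,292
Ending inventory: 192 @ $14 = $2,688
Check: goods available $18,980 = COGS $16,292 + ending $2,688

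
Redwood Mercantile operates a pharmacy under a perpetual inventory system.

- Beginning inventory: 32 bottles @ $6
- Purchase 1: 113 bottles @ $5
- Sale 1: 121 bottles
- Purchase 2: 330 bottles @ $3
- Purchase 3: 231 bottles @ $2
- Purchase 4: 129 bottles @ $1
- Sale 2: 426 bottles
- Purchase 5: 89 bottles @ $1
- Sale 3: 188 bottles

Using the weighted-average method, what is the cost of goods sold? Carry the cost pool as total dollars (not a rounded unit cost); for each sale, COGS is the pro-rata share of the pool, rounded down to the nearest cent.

COGS = $2,037.33

After Beginning: 32 on hand, pool $192.00 (≈ $6.0000 each)
After Purchase 1: 145 on hand, pool $757.00 (≈ $5.2207 each)
Sale 1, sell 121: 121/145 × $757.00 → $631.70
After Purchase 2: 354 on hand, pool $1,115.30 (≈ $3.1506 each)
After Purchase 3: 585 on hand, pool $1,577.30 (≈ $2.6962 each)
After Purchase 4: 714 on hand, pool $1,706.30 (≈ $2.3898 each)
Sale 2, sell 426: 426/714 × $1,706.30 → $1,018.04
After Purchase 5: 377 on hand, pool $777.26 (≈ $2.0617 each)
Sale 3, sell 188: 188/377 × $777.26 → $387.59
Total COGS = $631.70 + $1,018.04 + $387.59 = $2,037.33
Ending inventory (cost pool remaining) = $389.67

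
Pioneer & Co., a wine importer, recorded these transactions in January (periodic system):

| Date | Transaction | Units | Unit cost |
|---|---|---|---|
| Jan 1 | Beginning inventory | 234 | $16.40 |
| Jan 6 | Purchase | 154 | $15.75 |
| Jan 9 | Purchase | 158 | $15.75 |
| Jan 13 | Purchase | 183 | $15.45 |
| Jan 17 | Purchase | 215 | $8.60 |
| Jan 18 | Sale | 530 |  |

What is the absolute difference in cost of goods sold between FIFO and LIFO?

FIFO COGS: 234 @ $16.40 + 154 @ $15.75 + 142 @ $15.75 = $8,499.60
LIFO COGS: 215 @ $8.60 + 183 @ $15.45 + 132 @ $15.75 = $6,755.35
Difference = |$8,499.60 − $6,755.35| = $1,744.25

$1,744.25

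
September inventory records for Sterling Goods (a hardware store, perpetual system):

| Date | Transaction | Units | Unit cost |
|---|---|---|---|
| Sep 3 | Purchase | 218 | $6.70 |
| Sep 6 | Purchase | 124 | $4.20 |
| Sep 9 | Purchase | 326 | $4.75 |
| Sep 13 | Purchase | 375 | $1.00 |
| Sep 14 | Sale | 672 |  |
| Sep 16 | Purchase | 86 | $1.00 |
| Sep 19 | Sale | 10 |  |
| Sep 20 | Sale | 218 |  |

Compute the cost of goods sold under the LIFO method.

COGS = $2,484.10

Sep 14, 672 sold [LIFO — newest first]: 375 @ $1.00 + 297 @ $4.75 = $1,785.75
Sep 19, 10 sold [LIFO — newest first]: 10 @ $1.00 = $10.00
Sep 20, 218 sold [LIFO — newest first]: 76 @ $1.00 + 29 @ $4.75 + 113 @ $4.20 = $688.35
Total COGS = $1,785.75 + $10.00 + $688.35 = $2,484.10
Ending inventory: 218 @ $6.70 + 11 @ $4.20 = $1,506.80
Check: goods available $3,990.90 = COGS $2,484.10 + ending $1,506.80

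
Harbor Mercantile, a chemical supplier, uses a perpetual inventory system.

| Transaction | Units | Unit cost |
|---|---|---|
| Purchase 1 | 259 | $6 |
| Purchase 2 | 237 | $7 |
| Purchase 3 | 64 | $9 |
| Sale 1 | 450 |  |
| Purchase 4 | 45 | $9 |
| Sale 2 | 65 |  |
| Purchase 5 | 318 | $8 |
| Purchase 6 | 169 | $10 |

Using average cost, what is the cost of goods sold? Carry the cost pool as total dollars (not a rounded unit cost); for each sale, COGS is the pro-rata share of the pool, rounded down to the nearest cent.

After Purchase 1: 259 on hand, pool $1,554.00 (≈ $6.0000 each)
After Purchase 2: 496 on hand, pool $3,213.00 (≈ $6.4778 each)
After Purchase 3: 560 on hand, pool $3,789.00 (≈ $6.7661 each)
Sale 1, sell 450: 450/560 × $3,789.00 → $3,044.73
After Purchase 4: 155 on hand, pool $1,149.27 (≈ $7.4146 each)
Sale 2, sell 65: 65/155 × $1,149.27 → $481.95
After Purchase 5: 408 on hand, pool $3,211.32 (≈ $7.8709 each)
After Purchase 6: 577 on hand, pool $4,901.32 (≈ $8.4945 each)
Total COGS = $3,044.73 + $481.95 = $3,526.68
Ending inventory (cost pool remaining) = $4,901.32

COGS = $3,526.68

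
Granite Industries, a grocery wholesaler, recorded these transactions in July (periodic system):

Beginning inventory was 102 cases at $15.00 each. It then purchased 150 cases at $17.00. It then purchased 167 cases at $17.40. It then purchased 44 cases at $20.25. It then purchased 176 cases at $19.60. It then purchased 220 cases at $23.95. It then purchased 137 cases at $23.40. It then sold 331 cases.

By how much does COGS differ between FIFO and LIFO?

FIFO COGS: 102 @ $15.00 + 150 @ $17.00 + 79 @ $17.40 = $5,454.60
LIFO COGS: 137 @ $23.40 + 194 @ $23.95 = $7,852.10
Difference = |$5,454.60 − $7,852.10| = $2,397.50

$2,397.50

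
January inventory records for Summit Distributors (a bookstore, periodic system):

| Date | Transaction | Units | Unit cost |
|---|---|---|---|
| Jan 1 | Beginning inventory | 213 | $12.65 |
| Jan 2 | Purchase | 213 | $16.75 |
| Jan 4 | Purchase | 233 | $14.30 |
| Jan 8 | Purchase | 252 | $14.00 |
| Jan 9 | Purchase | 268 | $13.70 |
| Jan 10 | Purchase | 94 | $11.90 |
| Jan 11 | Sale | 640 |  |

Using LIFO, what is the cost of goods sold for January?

Jan 11, 640 sold [LIFO — newest first]: 94 @ $11.90 + 268 @ $13.70 + 252 @ $14.00 + 26 @ $14.30 = $8,690.00
Ending inventory: 213 @ $12.65 + 213 @ $16.75 + 207 @ $14.30 = $9,222.30

COGS = $8,690.00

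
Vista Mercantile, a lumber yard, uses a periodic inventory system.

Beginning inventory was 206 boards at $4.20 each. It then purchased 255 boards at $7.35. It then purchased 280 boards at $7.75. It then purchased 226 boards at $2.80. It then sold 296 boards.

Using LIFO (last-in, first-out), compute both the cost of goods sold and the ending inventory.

Sale 1 (296) [LIFO — newest first]: 226 @ $2.80 + 70 @ $7.75 = $1,175.30
Ending inventory: 206 @ $4.20 + 255 @ $7.35 + 210 @ $7.75 = $4,366.95

COGS = $1,175.30; ending inventory = $4,366.95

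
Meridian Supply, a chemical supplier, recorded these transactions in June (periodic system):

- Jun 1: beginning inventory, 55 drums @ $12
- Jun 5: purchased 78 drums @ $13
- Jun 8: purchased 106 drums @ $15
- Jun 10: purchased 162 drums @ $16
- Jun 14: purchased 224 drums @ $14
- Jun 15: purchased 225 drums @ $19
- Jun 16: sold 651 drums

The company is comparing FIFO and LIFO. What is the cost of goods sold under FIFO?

FIFO COGS: 55 @ $12 + 78 @ $13 + 106 @ $15 + 162 @ $16 + 224 @ $14 + 26 @ $19 = $9,486
LIFO COGS: 225 @ $19 + 224 @ $14 + 162 @ $16 + 40 @ $15 = $10,603

COGS = $9,486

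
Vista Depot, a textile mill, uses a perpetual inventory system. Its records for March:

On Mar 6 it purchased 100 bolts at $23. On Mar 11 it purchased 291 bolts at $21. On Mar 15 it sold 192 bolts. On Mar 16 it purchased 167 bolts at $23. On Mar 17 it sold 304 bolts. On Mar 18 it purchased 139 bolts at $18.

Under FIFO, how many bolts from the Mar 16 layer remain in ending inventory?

62

Mar 15, 192 sold [FIFO — oldest first]: 100 @ $23 + 92 @ $21 = $4,232
Mar 17, 304 sold [FIFO — oldest first]: 199 @ $21 + 105 @ $23 = $6,594
Total COGS = $4,232 + $6,594 = $10,826
Ending inventory: 62 @ $23 + 139 @ $18 = $3,928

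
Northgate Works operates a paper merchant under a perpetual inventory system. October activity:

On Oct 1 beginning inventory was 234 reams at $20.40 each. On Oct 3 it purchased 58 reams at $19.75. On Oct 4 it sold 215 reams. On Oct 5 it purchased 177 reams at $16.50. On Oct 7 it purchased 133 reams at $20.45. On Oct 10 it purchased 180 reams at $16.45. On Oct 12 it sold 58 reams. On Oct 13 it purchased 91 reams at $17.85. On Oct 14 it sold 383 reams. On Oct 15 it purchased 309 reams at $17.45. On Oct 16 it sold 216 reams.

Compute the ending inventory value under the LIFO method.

Ending inventory = $5,503.65

Oct 4, 215 sold [LIFO — newest first]: 58 @ $19.75 + 157 @ $20.40 = $4,348.30
Oct 12, 58 sold [LIFO — newest first]: 58 @ $16.45 = $954.10
Oct 14, 383 sold [LIFO — newest first]: 91 @ $17.85 + 122 @ $16.45 + 133 @ $20.45 + 37 @ $16.50 = $6,961.60
Oct 16, 216 sold [LIFO — newest first]: 216 @ $17.45 = $3,769.20
Total COGS = $4,348.30 + $954.10 + $6,961.60 + $3,769.20 = $16,033.20
Ending inventory: 77 @ $20.40 + 140 @ $16.50 + 93 @ $17.45 = $5,503.65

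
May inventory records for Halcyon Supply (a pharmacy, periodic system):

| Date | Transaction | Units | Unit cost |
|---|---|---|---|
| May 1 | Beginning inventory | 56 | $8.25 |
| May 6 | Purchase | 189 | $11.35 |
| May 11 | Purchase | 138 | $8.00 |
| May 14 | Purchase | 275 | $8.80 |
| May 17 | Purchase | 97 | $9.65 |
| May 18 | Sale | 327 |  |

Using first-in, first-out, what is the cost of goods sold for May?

COGS = $3,263.15

May 18, 327 sold [FIFO — oldest first]: 56 @ $8.25 + 189 @ $11.35 + 82 @ $8.00 = $3,263.15
Ending inventory: 56 @ $8.00 + 275 @ $8.80 + 97 @ $9.65 = $3,804.05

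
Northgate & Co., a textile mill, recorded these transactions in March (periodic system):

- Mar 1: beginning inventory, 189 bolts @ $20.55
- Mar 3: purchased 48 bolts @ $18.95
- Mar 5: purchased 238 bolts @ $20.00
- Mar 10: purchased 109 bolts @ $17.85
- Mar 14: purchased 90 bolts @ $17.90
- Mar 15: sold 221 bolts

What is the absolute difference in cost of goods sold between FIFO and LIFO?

$493.70

FIFO COGS: 189 @ $20.55 + 32 @ $18.95 = $4,490.35
LIFO COGS: 90 @ $17.90 + 109 @ $17.85 + 22 @ $20.00 = $3,996.65
Difference = |$4,490.35 − $3,996.65| = $493.70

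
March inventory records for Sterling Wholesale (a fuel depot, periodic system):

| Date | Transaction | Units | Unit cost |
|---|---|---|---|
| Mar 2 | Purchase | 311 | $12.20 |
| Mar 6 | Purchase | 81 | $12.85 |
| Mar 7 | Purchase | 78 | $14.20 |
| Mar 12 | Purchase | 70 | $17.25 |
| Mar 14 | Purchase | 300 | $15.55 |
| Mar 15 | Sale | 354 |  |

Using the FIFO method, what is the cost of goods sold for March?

COGS = $4,346.75

Mar 15, 354 sold [FIFO — oldest first]: 311 @ $12.20 + 43 @ $12.85 = $4,346.75
Ending inventory: 38 @ $12.85 + 78 @ $14.20 + 70 @ $17.25 + 300 @ $15.55 = $7,468.40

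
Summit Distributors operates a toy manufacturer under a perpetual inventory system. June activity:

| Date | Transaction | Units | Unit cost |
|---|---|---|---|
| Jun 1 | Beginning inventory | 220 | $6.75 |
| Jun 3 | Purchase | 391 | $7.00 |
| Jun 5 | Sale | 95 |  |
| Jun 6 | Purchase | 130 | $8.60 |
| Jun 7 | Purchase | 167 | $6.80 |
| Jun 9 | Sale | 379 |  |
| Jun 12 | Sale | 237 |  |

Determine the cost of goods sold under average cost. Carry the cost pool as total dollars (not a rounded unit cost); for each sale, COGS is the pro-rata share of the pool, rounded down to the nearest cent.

After Jun 1: 220 on hand, pool $1,485.00 (≈ $6.7500 each)
After Jun 3: 611 on hand, pool $4,222.00 (≈ $6.9100 each)
Jun 5, sell 95: 95/611 × $4,222.00 → $656.44
After Jun 6: 646 on hand, pool $4,683.56 (≈ $7.2501 each)
After Jun 7: 813 on hand, pool $5,819.16 (≈ $7.1576 each)
Jun 9, sell 379: 379/813 × $5,819.16 → $2,712.74
Jun 12, sell 237: 237/434 × $3,106.42 → $1,696.36
Total COGS = $656.44 + $2,712.74 + $1,696.36 = $5,065.54
Ending inventory (cost pool remaining) = $1,410.06

COGS = $5,065.54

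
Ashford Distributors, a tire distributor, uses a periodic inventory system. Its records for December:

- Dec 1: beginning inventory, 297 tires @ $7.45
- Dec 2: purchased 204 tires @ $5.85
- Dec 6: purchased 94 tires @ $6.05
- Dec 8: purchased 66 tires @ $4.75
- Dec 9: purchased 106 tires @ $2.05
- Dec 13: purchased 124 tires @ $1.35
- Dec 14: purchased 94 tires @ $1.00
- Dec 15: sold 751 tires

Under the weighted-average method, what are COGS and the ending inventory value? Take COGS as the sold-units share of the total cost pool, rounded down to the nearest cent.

COGS = $3,634.49; ending inventory = $1,132.46

Dec 15, sell 751: 751/985 × $4,766.95 → $3,634.49
Ending inventory (cost pool remaining) = $1,132.46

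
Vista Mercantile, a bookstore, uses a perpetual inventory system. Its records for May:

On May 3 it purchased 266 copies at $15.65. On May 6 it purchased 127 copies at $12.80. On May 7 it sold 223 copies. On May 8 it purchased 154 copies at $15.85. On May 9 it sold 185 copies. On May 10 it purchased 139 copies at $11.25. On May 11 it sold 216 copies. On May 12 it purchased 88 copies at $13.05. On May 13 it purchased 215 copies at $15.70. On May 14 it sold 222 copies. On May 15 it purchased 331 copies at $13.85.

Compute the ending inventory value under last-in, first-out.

Ending inventory = $6,611.70

May 7, 223 sold [LIFO — newest first]: 127 @ $12.80 + 96 @ $15.65 = $3,128.00
May 9, 185 sold [LIFO — newest first]: 154 @ $15.85 + 31 @ $15.65 = $2,926.05
May 11, 216 sold [LIFO — newest first]: 139 @ $11.25 + 77 @ $15.65 = $2,768.80
May 14, 222 sold [LIFO — newest first]: 215 @ $15.70 + 7 @ $13.05 = $3,466.85
Total COGS = $3,128.00 + $2,926.05 + $2,768.80 + $3,466.85 = $12,289.70
Ending inventory: 62 @ $15.65 + 81 @ $13.05 + 331 @ $13.85 = $6,611.70
Check: goods available $18,901.40 = COGS $12,289.70 + ending $6,611.70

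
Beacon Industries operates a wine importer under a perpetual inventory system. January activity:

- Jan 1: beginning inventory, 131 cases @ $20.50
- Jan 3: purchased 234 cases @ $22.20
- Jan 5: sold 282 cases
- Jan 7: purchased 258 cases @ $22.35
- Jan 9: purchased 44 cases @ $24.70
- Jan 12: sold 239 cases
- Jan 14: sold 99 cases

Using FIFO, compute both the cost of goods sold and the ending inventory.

Jan 5, 282 sold [FIFO — oldest first]: 131 @ $20.50 + 151 @ $22.20 = $6,037.70
Jan 12, 239 sold [FIFO — oldest first]: 83 @ $22.20 + 156 @ $22.35 = $5,329.20
Jan 14, 99 sold [FIFO — oldest first]: 99 @ $22.35 = $2,212.65
Total COGS = $6,037.70 + $5,329.20 + $2,212.65 = $13,579.55
Ending inventory: 3 @ $22.35 + 44 @ $24.70 = $1,153.85

COGS = $13,579.55; ending inventory = $1,153.85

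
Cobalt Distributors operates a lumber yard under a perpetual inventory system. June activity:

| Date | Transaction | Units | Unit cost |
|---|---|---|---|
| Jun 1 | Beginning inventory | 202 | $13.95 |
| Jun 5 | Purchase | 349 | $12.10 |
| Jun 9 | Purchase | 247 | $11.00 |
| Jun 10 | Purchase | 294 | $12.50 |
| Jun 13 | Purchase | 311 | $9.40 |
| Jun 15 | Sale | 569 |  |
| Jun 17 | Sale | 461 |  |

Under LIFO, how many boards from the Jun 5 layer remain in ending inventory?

171

Jun 15, 569 sold [LIFO — newest first]: 311 @ $9.40 + 258 @ $12.50 = $6,148.40
Jun 17, 461 sold [LIFO — newest first]: 36 @ $12.50 + 247 @ $11.00 + 178 @ $12.10 = $5,320.80
Total COGS = $6,148.40 + $5,320.80 = $11,469.20
Ending inventory: 202 @ $13.95 + 171 @ $12.10 = $4,887.00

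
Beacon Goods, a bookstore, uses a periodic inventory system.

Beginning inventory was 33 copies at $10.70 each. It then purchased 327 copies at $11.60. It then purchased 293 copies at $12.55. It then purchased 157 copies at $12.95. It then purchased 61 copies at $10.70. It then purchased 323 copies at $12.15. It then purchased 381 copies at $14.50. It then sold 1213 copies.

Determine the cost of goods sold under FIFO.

COGS = $14,709.25

Sale 1 (1213) [FIFO — oldest first]: 33 @ $10.70 + 327 @ $11.60 + 293 @ $12.55 + 157 @ $12.95 + 61 @ $10.70 + 323 @ $12.15 + 19 @ $14.50 = $14,709.25
Ending inventory: 362 @ $14.50 = $5,249.00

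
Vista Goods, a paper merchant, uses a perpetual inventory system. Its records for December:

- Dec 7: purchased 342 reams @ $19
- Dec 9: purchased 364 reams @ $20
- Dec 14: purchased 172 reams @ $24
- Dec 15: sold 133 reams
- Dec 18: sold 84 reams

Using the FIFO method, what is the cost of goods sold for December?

Dec 15, 133 sold [FIFO — oldest first]: 133 @ $19 = $2,527
Dec 18, 84 sold [FIFO — oldest first]: 84 @ $19 = $1,596
Total COGS = $2,527 + $1,596 = $4,123
Ending inventory: 125 @ $19 + 364 @ $20 + 172 @ $24 = $13,783

COGS = $4,123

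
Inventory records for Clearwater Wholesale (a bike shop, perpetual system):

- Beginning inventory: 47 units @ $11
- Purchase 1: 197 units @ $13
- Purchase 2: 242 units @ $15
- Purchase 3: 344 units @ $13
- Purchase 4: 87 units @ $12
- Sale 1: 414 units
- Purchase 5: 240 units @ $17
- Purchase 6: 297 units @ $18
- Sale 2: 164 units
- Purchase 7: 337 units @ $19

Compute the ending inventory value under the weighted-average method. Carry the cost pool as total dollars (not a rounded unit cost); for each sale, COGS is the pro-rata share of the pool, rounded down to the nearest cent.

Ending inventory = $19,990.45

After Beginning: 47 on hand, pool $517.00 (≈ $11.0000 each)
After Purchase 1: 244 on hand, pool $3,078.00 (≈ $12.6148 each)
After Purchase 2: 486 on hand, pool $6,708.00 (≈ $13.8025 each)
After Purchase 3: 830 on hand, pool $11,180.00 (≈ $13.4699 each)
After Purchase 4: 917 on hand, pool $12,224.00 (≈ $13.3304 each)
Sale 1, sell 414: 414/917 × $12,224.00 → $5,518.79
After Purchase 5: 743 on hand, pool $10,785.21 (≈ $14.5158 each)
After Purchase 6: 1040 on hand, pool $16,131.21 (≈ $15.5108 each)
Sale 2, sell 164: 164/1040 × $16,131.21 → $2,543.76
After Purchase 7: 1213 on hand, pool $19,990.45 (≈ $16.4802 each)
Total COGS = $5,518.79 + $2,543.76 = $8,062.55
Ending inventory (cost pool remaining) = $19,990.45
Check: goods available $28,053.00 = COGS $8,062.55 + ending $19,990.45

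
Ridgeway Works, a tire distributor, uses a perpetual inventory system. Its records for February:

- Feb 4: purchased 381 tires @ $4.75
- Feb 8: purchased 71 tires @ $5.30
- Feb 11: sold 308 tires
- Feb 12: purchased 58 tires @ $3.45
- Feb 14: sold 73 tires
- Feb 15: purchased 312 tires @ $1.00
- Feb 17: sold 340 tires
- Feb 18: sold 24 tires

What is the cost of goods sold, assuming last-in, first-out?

COGS = $2,332.40

Feb 11, 308 sold [LIFO — newest first]: 71 @ $5.30 + 237 @ $4.75 = $1,502.05
Feb 14, 73 sold [LIFO — newest first]: 58 @ $3.45 + 15 @ $4.75 = $271.35
Feb 17, 340 sold [LIFO — newest first]: 312 @ $1.00 + 28 @ $4.75 = $445.00
Feb 18, 24 sold [LIFO — newest first]: 24 @ $4.75 = $114.00
Total COGS = $1,502.05 + $271.35 + $445.00 + $114.00 = $2,332.40
Ending inventory: 77 @ $4.75 = $365.75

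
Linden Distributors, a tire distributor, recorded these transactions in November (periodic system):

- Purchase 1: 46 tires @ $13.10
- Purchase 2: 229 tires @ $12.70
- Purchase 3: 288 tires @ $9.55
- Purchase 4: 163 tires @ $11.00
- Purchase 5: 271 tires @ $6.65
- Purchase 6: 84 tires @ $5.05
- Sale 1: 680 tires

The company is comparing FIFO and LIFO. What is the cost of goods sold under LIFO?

FIFO COGS: 46 @ $13.10 + 229 @ $12.70 + 288 @ $9.55 + 117 @ $11.00 = $7,548.30
LIFO COGS: 84 @ $5.05 + 271 @ $6.65 + 163 @ $11.00 + 162 @ $9.55 = $5,566.45

COGS = $5,566.45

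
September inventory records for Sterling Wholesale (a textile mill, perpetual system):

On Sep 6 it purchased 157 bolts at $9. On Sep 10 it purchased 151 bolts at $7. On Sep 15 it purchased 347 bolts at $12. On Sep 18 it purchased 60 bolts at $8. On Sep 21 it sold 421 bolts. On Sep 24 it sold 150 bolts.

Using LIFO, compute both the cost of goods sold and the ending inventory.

Sep 21, 421 sold [LIFO — newest first]: 60 @ $8 + 347 @ $12 + 14 @ $7 = $4,742
Sep 24, 150 sold [LIFO — newest first]: 137 @ $7 + 13 @ $9 = $1,076
Total COGS = $4,742 + $1,076 = $5,818
Ending inventory: 144 @ $9 = $1,296
Check: goods available $7,114 = COGS $5,818 + ending $1,296

COGS = $5,818; ending inventory = $1,296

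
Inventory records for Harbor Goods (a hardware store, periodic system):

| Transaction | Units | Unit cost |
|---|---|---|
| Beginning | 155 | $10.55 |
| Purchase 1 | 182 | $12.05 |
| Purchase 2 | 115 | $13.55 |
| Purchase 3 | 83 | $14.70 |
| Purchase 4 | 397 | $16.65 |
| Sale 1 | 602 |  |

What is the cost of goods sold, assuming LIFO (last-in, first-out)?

Sale 1 (602) [LIFO — newest first]: 397 @ $16.65 + 83 @ $14.70 + 115 @ $13.55 + 7 @ $12.05 = $9,472.75
Ending inventory: 155 @ $10.55 + 175 @ $12.05 = $3,744.00

COGS = $9,472.75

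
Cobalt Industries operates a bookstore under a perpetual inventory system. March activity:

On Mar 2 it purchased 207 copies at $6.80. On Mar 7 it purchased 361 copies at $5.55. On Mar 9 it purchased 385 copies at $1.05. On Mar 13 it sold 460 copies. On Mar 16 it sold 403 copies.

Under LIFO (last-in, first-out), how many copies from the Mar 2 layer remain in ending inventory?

90

Mar 13, 460 sold [LIFO — newest first]: 385 @ $1.05 + 75 @ $5.55 = $820.50
Mar 16, 403 sold [LIFO — newest first]: 286 @ $5.55 + 117 @ $6.80 = $2,382.90
Total COGS = $820.50 + $2,382.90 = $3,203.40
Ending inventory: 90 @ $6.80 = $612.00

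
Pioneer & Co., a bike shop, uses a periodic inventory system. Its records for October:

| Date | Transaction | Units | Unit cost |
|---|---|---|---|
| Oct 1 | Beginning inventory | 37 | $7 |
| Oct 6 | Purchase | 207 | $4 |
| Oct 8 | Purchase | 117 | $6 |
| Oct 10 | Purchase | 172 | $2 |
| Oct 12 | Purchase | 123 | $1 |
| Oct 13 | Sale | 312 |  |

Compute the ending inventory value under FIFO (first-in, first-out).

Oct 13, 312 sold [FIFO — oldest first]: 37 @ $7 + 207 @ $4 + 68 @ $6 = $1,495
Ending inventory: 49 @ $6 + 172 @ $2 + 123 @ $1 = $761
Check: goods available $2,256 = COGS $1,495 + ending $761

Ending inventory = $761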